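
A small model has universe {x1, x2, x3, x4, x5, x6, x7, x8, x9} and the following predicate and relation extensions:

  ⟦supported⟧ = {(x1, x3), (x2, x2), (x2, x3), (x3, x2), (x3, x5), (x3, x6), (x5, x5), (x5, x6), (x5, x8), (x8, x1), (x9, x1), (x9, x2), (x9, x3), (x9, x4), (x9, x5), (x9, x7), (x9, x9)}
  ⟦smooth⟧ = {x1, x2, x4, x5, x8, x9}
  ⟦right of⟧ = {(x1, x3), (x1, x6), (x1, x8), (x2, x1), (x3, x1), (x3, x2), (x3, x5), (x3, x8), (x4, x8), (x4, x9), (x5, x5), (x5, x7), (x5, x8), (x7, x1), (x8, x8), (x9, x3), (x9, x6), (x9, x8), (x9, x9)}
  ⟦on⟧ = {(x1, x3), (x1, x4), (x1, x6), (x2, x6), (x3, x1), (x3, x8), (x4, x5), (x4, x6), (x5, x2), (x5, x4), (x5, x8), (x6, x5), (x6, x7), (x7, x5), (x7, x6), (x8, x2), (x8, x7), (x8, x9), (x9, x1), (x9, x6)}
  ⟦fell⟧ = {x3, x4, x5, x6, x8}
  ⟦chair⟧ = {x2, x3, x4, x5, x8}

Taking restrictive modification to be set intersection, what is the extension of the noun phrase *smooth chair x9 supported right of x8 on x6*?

{x4}

⟦x9 supported⟧ = {x : ⟨x9, x⟩ ∈ ⟦supported⟧} = {x1, x2, x3, x4, x5, x7, x9}
⟦right of x8⟧ = {x : ⟨x, x8⟩ ∈ ⟦right of⟧} = {x1, x3, x4, x5, x8, x9}
⟦on x6⟧ = {x : ⟨x, x6⟩ ∈ ⟦on⟧} = {x1, x2, x4, x7, x9}
⟦chair⟧ = {x2, x3, x4, x5, x8}
… ∩ ⟦x9 supported⟧ = {x2, x3, x4, x5, x8} ∩ {x1, x2, x3, x4, x5, x7, x9} = {x2, x3, x4, x5}
… ∩ ⟦right of x8⟧ = {x2, x3, x4, x5} ∩ {x1, x3, x4, x5, x8, x9} = {x3, x4, x5}
… ∩ ⟦on x6⟧ = {x3, x4, x5} ∩ {x1, x2, x4, x7, x9} = {x4}
… ∩ ⟦smooth⟧ = {x4} ∩ {x1, x2, x4, x5, x8, x9} = {x4}
So ⟦smooth chair x9 supported right of x8 on x6⟧ = {x4}.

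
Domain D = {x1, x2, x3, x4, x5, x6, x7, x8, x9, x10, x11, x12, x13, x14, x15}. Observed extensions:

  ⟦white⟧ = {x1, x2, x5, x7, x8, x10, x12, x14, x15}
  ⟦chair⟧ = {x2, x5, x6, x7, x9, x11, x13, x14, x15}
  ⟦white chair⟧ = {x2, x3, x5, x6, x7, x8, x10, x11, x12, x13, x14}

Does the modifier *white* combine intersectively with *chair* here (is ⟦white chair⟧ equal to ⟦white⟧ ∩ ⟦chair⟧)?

no

⟦white⟧ ∩ ⟦chair⟧ = {x1, x2, x5, x7, x8, x10, x12, x14, x15} ∩ {x2, x5, x6, x7, x9, x11, x13, x14, x15} = {x2, x5, x7, x14, x15}
Observed ⟦white chair⟧ = {x2, x3, x5, x6, x7, x8, x10, x11, x12, x13, x14}.
These differ, so the modifier is not intersective in this model.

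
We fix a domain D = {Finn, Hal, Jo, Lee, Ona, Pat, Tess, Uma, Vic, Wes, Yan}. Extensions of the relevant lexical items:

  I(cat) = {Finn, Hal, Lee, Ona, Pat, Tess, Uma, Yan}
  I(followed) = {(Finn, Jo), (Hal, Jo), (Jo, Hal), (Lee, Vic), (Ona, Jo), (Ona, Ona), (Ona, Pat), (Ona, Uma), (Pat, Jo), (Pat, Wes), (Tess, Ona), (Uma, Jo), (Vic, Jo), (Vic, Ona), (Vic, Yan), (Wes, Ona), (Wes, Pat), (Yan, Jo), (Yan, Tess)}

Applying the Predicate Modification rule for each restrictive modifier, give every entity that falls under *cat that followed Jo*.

{Finn, Hal, Ona, Pat, Uma, Yan}

⟦that followed Jo⟧ = {x : ⟨x, Jo⟩ ∈ ⟦followed⟧} = {Finn, Hal, Ona, Pat, Uma, Vic, Yan}
⟦cat⟧ = {Finn, Hal, Lee, Ona, Pat, Tess, Uma, Yan}
… ∩ ⟦that followed Jo⟧ = {Finn, Hal, Lee, Ona, Pat, Tess, Uma, Yan} ∩ {Finn, Hal, Ona, Pat, Uma, Vic, Yan} = {Finn, Hal, Ona, Pat, Uma, Yan}
So ⟦cat that followed Jo⟧ = {Finn, Hal, Ona, Pat, Uma, Yan}.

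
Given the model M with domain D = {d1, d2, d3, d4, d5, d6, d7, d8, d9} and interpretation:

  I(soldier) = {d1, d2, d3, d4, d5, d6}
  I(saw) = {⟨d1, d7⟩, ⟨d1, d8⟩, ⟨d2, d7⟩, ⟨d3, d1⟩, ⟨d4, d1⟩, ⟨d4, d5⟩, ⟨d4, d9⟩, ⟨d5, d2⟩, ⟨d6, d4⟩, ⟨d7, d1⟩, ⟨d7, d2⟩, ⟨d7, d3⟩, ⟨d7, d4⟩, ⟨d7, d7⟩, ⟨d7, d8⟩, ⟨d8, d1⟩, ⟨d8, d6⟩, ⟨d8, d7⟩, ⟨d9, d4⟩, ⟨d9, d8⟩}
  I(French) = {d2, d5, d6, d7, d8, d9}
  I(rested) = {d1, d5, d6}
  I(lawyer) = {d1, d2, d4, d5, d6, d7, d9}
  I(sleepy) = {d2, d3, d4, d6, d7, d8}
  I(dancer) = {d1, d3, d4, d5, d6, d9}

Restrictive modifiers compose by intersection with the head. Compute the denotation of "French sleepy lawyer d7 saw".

{d2, d7}

⟦d7 saw⟧ = {x : ⟨d7, x⟩ ∈ ⟦saw⟧} = {d1, d2, d3, d4, d7, d8}
⟦lawyer⟧ = {d1, d2, d4, d5, d6, d7, d9}
… ∩ ⟦d7 saw⟧ = {d1, d2, d4, d5, d6, d7, d9} ∩ {d1, d2, d3, d4, d7, d8} = {d1, d2, d4, d7}
… ∩ ⟦French⟧ = {d1, d2, d4, d7} ∩ {d2, d5, d6, d7, d8, d9} = {d2, d7}
… ∩ ⟦sleepy⟧ = {d2, d7} ∩ {d2, d3, d4, d6, d7, d8} = {d2, d7}
So ⟦French sleepy lawyer d7 saw⟧ = {d2, d7}.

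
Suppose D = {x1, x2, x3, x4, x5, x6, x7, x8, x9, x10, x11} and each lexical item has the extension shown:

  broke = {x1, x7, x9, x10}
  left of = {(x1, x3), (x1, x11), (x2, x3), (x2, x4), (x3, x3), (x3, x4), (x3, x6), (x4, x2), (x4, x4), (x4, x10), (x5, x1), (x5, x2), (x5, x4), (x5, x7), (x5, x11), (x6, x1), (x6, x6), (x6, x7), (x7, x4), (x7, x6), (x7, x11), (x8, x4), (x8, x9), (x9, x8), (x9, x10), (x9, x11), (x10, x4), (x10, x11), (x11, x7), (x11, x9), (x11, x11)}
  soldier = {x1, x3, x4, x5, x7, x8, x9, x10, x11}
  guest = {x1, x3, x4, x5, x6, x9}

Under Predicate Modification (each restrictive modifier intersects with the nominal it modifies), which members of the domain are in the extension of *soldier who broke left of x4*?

⟦who broke⟧ = ⟦broke⟧ = {x1, x7, x9, x10}
⟦left of x4⟧ = {x : ⟨x, x4⟩ ∈ ⟦left of⟧} = {x2, x3, x4, x5, x7, x8, x10}
⟦soldier⟧ = {x1, x3, x4, x5, x7, x8, x9, x10, x11}
… ∩ ⟦who broke⟧ = {x1, x3, x4, x5, x7, x8, x9, x10, x11} ∩ {x1, x7, x9, x10} = {x1, x7, x9, x10}
… ∩ ⟦left of x4⟧ = {x1, x7, x9, x10} ∩ {x2, x3, x4, x5, x7, x8, x10} = {x7, x10}
So ⟦soldier who broke left of x4⟧ = {x7, x10}.

{x7, x10}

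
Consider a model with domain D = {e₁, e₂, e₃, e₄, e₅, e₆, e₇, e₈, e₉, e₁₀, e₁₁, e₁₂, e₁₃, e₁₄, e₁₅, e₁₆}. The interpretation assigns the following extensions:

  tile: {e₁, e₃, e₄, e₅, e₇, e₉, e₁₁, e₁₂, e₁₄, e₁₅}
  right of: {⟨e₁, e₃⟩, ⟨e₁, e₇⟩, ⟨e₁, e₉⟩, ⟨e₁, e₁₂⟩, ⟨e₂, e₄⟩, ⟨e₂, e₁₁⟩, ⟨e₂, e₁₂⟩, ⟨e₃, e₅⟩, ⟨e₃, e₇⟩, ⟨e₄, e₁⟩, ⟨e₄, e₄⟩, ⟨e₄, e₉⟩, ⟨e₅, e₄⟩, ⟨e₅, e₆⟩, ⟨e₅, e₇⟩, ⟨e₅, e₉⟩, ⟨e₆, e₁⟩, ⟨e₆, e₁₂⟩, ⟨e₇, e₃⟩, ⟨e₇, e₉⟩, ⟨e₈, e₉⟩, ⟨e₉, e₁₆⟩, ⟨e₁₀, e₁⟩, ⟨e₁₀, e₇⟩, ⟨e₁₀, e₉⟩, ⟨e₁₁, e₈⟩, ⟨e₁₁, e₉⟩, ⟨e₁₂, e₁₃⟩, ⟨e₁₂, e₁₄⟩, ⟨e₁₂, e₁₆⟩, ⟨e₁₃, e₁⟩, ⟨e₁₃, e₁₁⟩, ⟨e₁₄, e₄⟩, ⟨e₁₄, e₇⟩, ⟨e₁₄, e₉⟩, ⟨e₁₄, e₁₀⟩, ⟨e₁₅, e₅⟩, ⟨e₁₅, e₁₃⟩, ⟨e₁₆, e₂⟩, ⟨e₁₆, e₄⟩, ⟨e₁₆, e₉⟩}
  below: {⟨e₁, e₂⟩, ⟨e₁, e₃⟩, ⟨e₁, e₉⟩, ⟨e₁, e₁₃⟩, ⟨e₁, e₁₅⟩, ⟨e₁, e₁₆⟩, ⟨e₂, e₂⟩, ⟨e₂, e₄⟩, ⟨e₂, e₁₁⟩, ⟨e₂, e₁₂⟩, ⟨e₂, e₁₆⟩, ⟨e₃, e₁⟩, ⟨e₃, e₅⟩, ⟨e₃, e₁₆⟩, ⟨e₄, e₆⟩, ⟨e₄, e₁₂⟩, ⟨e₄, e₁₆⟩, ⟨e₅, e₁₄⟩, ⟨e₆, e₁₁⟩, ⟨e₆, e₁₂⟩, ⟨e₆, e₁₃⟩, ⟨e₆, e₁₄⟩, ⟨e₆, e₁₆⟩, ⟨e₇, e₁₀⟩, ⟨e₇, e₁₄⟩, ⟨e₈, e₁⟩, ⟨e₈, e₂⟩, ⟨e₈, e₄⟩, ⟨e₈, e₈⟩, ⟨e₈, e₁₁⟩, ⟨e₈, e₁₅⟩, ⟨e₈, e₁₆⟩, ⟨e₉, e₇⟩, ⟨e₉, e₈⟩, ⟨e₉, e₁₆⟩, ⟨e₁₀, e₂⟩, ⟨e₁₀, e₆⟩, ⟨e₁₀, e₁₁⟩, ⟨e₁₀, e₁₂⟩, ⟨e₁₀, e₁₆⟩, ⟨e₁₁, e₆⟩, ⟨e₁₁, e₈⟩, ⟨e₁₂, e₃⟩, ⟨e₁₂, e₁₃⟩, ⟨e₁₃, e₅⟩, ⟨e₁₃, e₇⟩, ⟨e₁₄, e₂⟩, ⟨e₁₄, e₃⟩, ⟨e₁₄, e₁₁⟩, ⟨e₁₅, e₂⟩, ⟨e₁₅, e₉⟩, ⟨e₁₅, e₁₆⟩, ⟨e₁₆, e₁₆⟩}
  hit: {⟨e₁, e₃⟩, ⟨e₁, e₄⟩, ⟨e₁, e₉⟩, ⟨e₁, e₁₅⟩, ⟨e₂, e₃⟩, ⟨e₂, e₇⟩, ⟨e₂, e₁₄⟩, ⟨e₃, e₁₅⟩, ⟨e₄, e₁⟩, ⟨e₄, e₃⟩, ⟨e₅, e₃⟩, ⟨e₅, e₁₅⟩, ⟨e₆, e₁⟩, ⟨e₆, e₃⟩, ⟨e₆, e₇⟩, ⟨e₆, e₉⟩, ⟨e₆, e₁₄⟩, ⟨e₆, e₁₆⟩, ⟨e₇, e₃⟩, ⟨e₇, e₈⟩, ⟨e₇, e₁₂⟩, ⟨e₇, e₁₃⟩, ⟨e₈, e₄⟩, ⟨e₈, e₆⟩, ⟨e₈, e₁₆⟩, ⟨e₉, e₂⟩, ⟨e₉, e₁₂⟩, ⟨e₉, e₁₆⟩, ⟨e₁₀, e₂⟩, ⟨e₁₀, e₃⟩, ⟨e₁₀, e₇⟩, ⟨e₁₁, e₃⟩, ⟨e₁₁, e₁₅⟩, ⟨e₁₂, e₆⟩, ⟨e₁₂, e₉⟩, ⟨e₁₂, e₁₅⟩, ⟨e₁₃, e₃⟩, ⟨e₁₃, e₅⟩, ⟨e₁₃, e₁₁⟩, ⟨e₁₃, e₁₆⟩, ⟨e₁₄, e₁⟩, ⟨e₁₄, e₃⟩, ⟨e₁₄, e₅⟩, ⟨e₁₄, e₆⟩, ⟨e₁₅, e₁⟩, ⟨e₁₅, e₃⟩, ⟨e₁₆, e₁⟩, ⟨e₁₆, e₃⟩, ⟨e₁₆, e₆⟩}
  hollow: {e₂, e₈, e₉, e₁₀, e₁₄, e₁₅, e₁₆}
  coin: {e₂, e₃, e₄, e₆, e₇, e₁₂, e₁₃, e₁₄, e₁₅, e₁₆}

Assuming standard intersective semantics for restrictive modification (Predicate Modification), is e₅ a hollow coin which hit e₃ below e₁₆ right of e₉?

no

⟦which hit e₃⟧ = {x : ⟨x, e₃⟩ ∈ ⟦hit⟧} = {e₁, e₂, e₄, e₅, e₆, e₇, e₁₀, e₁₁, e₁₃, e₁₄, e₁₅, e₁₆}
⟦below e₁₆⟧ = {x : ⟨x, e₁₆⟩ ∈ ⟦below⟧} = {e₁, e₂, e₃, e₄, e₆, e₈, e₉, e₁₀, e₁₅, e₁₆}
⟦right of e₉⟧ = {x : ⟨x, e₉⟩ ∈ ⟦right of⟧} = {e₁, e₄, e₅, e₇, e₈, e₁₀, e₁₁, e₁₄, e₁₆}
⟦coin⟧ = {e₂, e₃, e₄, e₆, e₇, e₁₂, e₁₃, e₁₄, e₁₅, e₁₆}
… ∩ ⟦which hit e₃⟧ = {e₂, e₃, e₄, e₆, e₇, e₁₂, e₁₃, e₁₄, e₁₅, e₁₆} ∩ {e₁, e₂, e₄, e₅, e₆, e₇, e₁₀, e₁₁, e₁₃, e₁₄, e₁₅, e₁₆} = {e₂, e₄, e₆, e₇, e₁₃, e₁₄, e₁₅, e₁₆}
… ∩ ⟦below e₁₆⟧ = {e₂, e₄, e₆, e₇, e₁₃, e₁₄, e₁₅, e₁₆} ∩ {e₁, e₂, e₃, e₄, e₆, e₈, e₉, e₁₀, e₁₅, e₁₆} = {e₂, e₄, e₆, e₁₅, e₁₆}
… ∩ ⟦right of e₉⟧ = {e₂, e₄, e₆, e₁₅, e₁₆} ∩ {e₁, e₄, e₅, e₇, e₈, e₁₀, e₁₁, e₁₄, e₁₆} = {e₄, e₁₆}
… ∩ ⟦hollow⟧ = {e₄, e₁₆} ∩ {e₂, e₈, e₉, e₁₀, e₁₄, e₁₅, e₁₆} = {e₁₆}
⟦hollow coin which hit e₃ below e₁₆ right of e₉⟧ = {e₁₆}; e₅ ∉ this set.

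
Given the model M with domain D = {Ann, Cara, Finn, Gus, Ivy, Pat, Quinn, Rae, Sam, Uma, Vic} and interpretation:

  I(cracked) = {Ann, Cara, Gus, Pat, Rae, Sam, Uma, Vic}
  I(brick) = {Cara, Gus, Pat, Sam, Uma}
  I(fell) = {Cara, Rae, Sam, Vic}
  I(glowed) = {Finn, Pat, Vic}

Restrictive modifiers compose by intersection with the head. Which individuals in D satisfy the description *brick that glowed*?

{Pat}

⟦that glowed⟧ = ⟦glowed⟧ = {Finn, Pat, Vic}
⟦brick⟧ = {Cara, Gus, Pat, Sam, Uma}
… ∩ ⟦that glowed⟧ = {Cara, Gus, Pat, Sam, Uma} ∩ {Finn, Pat, Vic} = {Pat}
So ⟦brick that glowed⟧ = {Pat}.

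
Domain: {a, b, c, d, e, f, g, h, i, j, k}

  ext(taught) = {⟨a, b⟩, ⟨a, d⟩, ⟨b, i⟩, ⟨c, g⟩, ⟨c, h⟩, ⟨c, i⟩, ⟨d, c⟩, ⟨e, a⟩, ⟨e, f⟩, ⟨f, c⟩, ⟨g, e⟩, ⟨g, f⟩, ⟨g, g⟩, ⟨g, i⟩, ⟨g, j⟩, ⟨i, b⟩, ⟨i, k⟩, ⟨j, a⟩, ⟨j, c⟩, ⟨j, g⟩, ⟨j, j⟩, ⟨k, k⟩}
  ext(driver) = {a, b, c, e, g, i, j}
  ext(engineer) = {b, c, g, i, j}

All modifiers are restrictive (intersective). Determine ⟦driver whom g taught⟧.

{e, g, i, j}

⟦whom g taught⟧ = {x : ⟨g, x⟩ ∈ ⟦taught⟧} = {e, f, g, i, j}
⟦driver⟧ = {a, b, c, e, g, i, j}
… ∩ ⟦whom g taught⟧ = {a, b, c, e, g, i, j} ∩ {e, f, g, i, j} = {e, g, i, j}
So ⟦driver whom g taught⟧ = {e, g, i, j}.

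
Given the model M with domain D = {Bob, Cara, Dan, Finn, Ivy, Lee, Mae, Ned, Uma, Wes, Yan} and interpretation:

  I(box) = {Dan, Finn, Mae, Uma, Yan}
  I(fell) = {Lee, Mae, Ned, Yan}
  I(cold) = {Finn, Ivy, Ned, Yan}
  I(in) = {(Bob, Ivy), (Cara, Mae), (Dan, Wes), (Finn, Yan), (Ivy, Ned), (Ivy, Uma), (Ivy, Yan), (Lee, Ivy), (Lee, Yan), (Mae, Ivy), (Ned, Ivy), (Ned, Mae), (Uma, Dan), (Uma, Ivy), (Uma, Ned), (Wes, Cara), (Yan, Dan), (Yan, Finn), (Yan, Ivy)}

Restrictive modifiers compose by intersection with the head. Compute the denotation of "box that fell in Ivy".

⟦that fell⟧ = ⟦fell⟧ = {Lee, Mae, Ned, Yan}
⟦in Ivy⟧ = {x : ⟨x, Ivy⟩ ∈ ⟦in⟧} = {Bob, Lee, Mae, Ned, Uma, Yan}
⟦box⟧ = {Dan, Finn, Mae, Uma, Yan}
… ∩ ⟦that fell⟧ = {Dan, Finn, Mae, Uma, Yan} ∩ {Lee, Mae, Ned, Yan} = {Mae, Yan}
… ∩ ⟦in Ivy⟧ = {Mae, Yan} ∩ {Bob, Lee, Mae, Ned, Uma, Yan} = {Mae, Yan}
So ⟦box that fell in Ivy⟧ = {Mae, Yan}.

{Mae, Yan}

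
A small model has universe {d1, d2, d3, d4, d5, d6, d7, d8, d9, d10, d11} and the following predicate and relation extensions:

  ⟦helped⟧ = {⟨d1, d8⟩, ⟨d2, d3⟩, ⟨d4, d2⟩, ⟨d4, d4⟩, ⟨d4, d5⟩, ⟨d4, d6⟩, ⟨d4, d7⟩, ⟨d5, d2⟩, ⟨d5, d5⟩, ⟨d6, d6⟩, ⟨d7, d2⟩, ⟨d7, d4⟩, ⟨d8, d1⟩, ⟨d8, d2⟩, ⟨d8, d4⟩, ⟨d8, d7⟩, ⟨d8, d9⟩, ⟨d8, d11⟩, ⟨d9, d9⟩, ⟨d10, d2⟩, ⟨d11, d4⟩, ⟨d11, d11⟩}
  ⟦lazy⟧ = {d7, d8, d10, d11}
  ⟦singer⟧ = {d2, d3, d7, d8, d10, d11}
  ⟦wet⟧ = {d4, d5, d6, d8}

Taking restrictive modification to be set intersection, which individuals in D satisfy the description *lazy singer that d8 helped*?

{d7, d11}

⟦that d8 helped⟧ = {x : ⟨d8, x⟩ ∈ ⟦helped⟧} = {d1, d2, d4, d7, d9, d11}
⟦singer⟧ = {d2, d3, d7, d8, d10, d11}
… ∩ ⟦that d8 helped⟧ = {d2, d3, d7, d8, d10, d11} ∩ {d1, d2, d4, d7, d9, d11} = {d2, d7, d11}
… ∩ ⟦lazy⟧ = {d2, d7, d11} ∩ {d7, d8, d10, d11} = {d7, d11}
So ⟦lazy singer that d8 helped⟧ = {d7, d11}.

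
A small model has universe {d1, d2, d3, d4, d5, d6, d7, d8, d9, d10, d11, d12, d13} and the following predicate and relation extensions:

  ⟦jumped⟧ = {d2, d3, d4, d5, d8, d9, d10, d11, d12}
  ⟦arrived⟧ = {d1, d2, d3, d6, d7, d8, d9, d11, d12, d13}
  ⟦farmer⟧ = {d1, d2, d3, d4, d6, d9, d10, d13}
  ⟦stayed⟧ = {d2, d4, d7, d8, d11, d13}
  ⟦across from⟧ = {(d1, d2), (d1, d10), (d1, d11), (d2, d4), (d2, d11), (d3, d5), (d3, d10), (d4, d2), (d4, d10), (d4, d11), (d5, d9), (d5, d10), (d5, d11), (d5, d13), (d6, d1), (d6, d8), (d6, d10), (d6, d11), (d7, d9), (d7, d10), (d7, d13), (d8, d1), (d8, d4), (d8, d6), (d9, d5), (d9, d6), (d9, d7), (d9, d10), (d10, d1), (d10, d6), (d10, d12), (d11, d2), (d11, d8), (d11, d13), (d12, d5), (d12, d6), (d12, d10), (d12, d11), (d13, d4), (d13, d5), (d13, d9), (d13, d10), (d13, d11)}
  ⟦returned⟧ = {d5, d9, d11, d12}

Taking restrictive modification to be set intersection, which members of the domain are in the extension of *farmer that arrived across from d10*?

{d1, d3, d6, d9, d13}

⟦that arrived⟧ = ⟦arrived⟧ = {d1, d2, d3, d6, d7, d8, d9, d11, d12, d13}
⟦across from d10⟧ = {x : ⟨x, d10⟩ ∈ ⟦across from⟧} = {d1, d3, d4, d5, d6, d7, d9, d12, d13}
⟦farmer⟧ = {d1, d2, d3, d4, d6, d9, d10, d13}
… ∩ ⟦that arrived⟧ = {d1, d2, d3, d4, d6, d9, d10, d13} ∩ {d1, d2, d3, d6, d7, d8, d9, d11, d12, d13} = {d1, d2, d3, d6, d9, d13}
… ∩ ⟦across from d10⟧ = {d1, d2, d3, d6, d9, d13} ∩ {d1, d3, d4, d5, d6, d7, d9, d12, d13} = {d1, d3, d6, d9, d13}
So ⟦farmer that arrived across from d10⟧ = {d1, d3, d6, d9, d13}.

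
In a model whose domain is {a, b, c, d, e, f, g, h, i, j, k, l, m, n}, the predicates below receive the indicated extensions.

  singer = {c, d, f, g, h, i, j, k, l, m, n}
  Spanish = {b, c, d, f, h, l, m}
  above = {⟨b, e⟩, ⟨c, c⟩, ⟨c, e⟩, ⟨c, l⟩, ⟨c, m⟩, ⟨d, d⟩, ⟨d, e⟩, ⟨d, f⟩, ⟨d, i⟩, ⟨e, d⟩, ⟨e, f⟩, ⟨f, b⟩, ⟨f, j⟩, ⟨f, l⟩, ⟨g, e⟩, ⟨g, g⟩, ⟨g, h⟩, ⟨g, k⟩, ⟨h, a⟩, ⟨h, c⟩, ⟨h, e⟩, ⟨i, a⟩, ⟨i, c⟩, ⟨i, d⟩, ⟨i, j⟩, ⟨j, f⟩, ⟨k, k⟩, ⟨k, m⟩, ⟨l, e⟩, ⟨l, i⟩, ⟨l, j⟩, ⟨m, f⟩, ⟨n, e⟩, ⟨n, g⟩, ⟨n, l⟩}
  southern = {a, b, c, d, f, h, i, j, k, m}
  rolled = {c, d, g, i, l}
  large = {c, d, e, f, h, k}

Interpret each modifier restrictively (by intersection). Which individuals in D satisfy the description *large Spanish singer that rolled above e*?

{c, d}

⟦that rolled⟧ = ⟦rolled⟧ = {c, d, g, i, l}
⟦above e⟧ = {x : ⟨x, e⟩ ∈ ⟦above⟧} = {b, c, d, g, h, l, n}
⟦singer⟧ = {c, d, f, g, h, i, j, k, l, m, n}
… ∩ ⟦that rolled⟧ = {c, d, f, g, h, i, j, k, l, m, n} ∩ {c, d, g, i, l} = {c, d, g, i, l}
… ∩ ⟦above e⟧ = {c, d, g, i, l} ∩ {b, c, d, g, h, l, n} = {c, d, g, l}
… ∩ ⟦large⟧ = {c, d, g, l} ∩ {c, d, e, f, h, k} = {c, d}
… ∩ ⟦Spanish⟧ = {c, d} ∩ {b, c, d, f, h, l, m} = {c, d}
So ⟦large Spanish singer that rolled above e⟧ = {c, d}.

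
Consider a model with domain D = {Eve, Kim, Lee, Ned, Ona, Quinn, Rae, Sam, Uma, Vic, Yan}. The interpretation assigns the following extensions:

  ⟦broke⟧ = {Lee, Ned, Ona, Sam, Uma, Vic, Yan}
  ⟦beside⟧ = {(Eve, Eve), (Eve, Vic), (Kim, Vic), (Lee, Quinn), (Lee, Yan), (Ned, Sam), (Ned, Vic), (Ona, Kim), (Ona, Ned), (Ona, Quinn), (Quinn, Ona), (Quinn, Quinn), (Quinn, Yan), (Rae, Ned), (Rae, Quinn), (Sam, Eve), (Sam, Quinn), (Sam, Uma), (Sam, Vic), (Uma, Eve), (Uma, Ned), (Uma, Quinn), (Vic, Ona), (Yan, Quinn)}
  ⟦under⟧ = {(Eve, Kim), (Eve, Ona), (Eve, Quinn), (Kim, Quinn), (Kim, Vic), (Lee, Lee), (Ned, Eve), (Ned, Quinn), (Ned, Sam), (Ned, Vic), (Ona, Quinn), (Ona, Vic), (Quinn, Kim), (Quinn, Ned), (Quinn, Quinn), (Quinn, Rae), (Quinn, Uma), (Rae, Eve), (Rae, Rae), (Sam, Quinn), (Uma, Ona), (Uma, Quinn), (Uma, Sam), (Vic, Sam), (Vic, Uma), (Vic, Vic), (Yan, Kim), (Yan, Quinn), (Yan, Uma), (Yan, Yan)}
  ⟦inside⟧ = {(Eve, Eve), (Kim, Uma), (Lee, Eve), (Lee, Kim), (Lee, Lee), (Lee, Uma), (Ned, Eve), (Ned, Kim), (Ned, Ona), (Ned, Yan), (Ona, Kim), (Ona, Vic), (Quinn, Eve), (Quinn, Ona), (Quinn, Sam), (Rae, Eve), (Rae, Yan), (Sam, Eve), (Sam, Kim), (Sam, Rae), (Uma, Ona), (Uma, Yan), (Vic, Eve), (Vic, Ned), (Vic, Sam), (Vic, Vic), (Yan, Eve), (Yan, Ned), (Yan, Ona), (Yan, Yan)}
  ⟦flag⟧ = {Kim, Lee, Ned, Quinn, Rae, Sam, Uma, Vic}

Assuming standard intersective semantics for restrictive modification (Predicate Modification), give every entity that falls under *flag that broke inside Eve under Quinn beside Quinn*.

{Sam}

⟦that broke⟧ = ⟦broke⟧ = {Lee, Ned, Ona, Sam, Uma, Vic, Yan}
⟦inside Eve⟧ = {x : ⟨x, Eve⟩ ∈ ⟦inside⟧} = {Eve, Lee, Ned, Quinn, Rae, Sam, Vic, Yan}
⟦under Quinn⟧ = {x : ⟨x, Quinn⟩ ∈ ⟦under⟧} = {Eve, Kim, Ned, Ona, Quinn, Sam, Uma, Yan}
⟦beside Quinn⟧ = {x : ⟨x, Quinn⟩ ∈ ⟦beside⟧} = {Lee, Ona, Quinn, Rae, Sam, Uma, Yan}
⟦flag⟧ = {Kim, Lee, Ned, Quinn, Rae, Sam, Uma, Vic}
… ∩ ⟦that broke⟧ = {Kim, Lee, Ned, Quinn, Rae, Sam, Uma, Vic} ∩ {Lee, Ned, Ona, Sam, Uma, Vic, Yan} = {Lee, Ned, Sam, Uma, Vic}
… ∩ ⟦inside Eve⟧ = {Lee, Ned, Sam, Uma, Vic} ∩ {Eve, Lee, Ned, Quinn, Rae, Sam, Vic, Yan} = {Lee, Ned, Sam, Vic}
… ∩ ⟦under Quinn⟧ = {Lee, Ned, Sam, Vic} ∩ {Eve, Kim, Ned, Ona, Quinn, Sam, Uma, Yan} = {Ned, Sam}
… ∩ ⟦beside Quinn⟧ = {Ned, Sam} ∩ {Lee, Ona, Quinn, Rae, Sam, Uma, Yan} = {Sam}
So ⟦flag that broke inside Eve under Quinn beside Quinn⟧ = {Sam}.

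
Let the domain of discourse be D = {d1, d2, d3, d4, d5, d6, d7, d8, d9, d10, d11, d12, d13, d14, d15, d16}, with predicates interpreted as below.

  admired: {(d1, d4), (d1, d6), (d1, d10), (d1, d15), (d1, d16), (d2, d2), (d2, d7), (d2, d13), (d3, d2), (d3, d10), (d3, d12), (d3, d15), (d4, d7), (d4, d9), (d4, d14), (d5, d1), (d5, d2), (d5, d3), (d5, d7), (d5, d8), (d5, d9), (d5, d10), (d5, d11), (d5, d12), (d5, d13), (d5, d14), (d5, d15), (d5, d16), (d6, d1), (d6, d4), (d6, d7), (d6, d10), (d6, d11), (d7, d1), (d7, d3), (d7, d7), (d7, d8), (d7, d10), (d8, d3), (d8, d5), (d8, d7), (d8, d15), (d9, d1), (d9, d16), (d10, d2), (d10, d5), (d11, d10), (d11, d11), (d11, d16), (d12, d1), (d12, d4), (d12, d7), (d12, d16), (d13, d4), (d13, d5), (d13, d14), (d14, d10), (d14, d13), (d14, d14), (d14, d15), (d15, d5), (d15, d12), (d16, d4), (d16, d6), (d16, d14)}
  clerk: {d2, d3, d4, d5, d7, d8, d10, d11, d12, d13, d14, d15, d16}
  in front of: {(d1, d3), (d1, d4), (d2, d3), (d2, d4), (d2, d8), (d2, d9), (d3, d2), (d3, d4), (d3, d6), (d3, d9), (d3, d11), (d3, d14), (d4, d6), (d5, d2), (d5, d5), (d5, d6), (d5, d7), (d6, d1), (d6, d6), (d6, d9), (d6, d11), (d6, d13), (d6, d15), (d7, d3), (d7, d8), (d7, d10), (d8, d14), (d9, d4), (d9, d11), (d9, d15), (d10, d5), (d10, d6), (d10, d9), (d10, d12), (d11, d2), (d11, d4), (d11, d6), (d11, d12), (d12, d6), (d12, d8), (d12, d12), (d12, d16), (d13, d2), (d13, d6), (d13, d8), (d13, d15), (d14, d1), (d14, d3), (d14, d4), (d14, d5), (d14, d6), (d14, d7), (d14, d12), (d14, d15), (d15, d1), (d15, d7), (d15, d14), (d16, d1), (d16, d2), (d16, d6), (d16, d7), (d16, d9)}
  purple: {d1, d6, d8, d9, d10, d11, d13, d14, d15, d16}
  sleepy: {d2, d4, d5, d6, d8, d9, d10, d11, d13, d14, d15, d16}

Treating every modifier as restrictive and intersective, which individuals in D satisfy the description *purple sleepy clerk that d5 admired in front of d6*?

⟦that d5 admired⟧ = {x : ⟨d5, x⟩ ∈ ⟦admired⟧} = {d1, d2, d3, d7, d8, d9, d10, d11, d12, d13, d14, d15, d16}
⟦in front of d6⟧ = {x : ⟨x, d6⟩ ∈ ⟦in front of⟧} = {d3, d4, d5, d6, d10, d11, d12, d13, d14, d16}
⟦clerk⟧ = {d2, d3, d4, d5, d7, d8, d10, d11, d12, d13, d14, d15, d16}
… ∩ ⟦that d5 admired⟧ = {d2, d3, d4, d5, d7, d8, d10, d11, d12, d13, d14, d15, d16} ∩ {d1, d2, d3, d7, d8, d9, d10, d11, d12, d13, d14, d15, d16} = {d2, d3, d7, d8, d10, d11, d12, d13, d14, d15, d16}
… ∩ ⟦in front of d6⟧ = {d2, d3, d7, d8, d10, d11, d12, d13, d14, d15, d16} ∩ {d3, d4, d5, d6, d10, d11, d12, d13, d14, d16} = {d3, d10, d11, d12, d13, d14, d16}
… ∩ ⟦purple⟧ = {d3, d10, d11, d12, d13, d14, d16} ∩ {d1, d6, d8, d9, d10, d11, d13, d14, d15, d16} = {d10, d11, d13, d14, d16}
… ∩ ⟦sleepy⟧ = {d10, d11, d13, d14, d16} ∩ {d2, d4, d5, d6, d8, d9, d10, d11, d13, d14, d15, d16} = {d10, d11, d13, d14, d16}
So ⟦purple sleepy clerk that d5 admired in front of d6⟧ = {d10, d11, d13, d14, d16}.

{d10, d11, d13, d14, d16}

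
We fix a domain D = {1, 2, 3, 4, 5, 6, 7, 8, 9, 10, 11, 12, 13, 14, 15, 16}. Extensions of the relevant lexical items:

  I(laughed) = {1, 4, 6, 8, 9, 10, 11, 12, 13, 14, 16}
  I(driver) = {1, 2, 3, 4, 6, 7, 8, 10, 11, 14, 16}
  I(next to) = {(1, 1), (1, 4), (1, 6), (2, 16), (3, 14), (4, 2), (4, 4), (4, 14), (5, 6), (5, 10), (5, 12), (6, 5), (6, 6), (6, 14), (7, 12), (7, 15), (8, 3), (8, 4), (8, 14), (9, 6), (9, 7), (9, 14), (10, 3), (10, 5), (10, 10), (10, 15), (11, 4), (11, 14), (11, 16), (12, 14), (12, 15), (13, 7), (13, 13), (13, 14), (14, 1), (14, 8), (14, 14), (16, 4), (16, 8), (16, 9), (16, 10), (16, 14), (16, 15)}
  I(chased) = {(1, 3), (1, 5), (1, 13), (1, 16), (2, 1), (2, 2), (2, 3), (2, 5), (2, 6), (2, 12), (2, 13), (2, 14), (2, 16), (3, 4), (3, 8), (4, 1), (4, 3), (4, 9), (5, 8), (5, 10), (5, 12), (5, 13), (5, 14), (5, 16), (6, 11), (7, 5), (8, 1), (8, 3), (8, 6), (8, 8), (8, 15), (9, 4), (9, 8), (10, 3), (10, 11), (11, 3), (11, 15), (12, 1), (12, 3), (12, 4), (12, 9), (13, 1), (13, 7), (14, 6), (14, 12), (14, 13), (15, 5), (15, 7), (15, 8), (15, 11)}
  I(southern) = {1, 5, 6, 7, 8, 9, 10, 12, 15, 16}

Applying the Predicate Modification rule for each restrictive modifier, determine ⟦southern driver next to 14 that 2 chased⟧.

{6, 16}

⟦next to 14⟧ = {x : ⟨x, 14⟩ ∈ ⟦next to⟧} = {3, 4, 6, 8, 9, 11, 12, 13, 14, 16}
⟦that 2 chased⟧ = {x : ⟨2, x⟩ ∈ ⟦chased⟧} = {1, 2, 3, 5, 6, 12, 13, 14, 16}
⟦driver⟧ = {1, 2, 3, 4, 6, 7, 8, 10, 11, 14, 16}
… ∩ ⟦next to 14⟧ = {1, 2, 3, 4, 6, 7, 8, 10, 11, 14, 16} ∩ {3, 4, 6, 8, 9, 11, 12, 13, 14, 16} = {3, 4, 6, 8, 11, 14, 16}
… ∩ ⟦that 2 chased⟧ = {3, 4, 6, 8, 11, 14, 16} ∩ {1, 2, 3, 5, 6, 12, 13, 14, 16} = {3, 6, 14, 16}
… ∩ ⟦southern⟧ = {3, 6, 14, 16} ∩ {1, 5, 6, 7, 8, 9, 10, 12, 15, 16} = {6, 16}
So ⟦southern driver next to 14 that 2 chased⟧ = {6, 16}.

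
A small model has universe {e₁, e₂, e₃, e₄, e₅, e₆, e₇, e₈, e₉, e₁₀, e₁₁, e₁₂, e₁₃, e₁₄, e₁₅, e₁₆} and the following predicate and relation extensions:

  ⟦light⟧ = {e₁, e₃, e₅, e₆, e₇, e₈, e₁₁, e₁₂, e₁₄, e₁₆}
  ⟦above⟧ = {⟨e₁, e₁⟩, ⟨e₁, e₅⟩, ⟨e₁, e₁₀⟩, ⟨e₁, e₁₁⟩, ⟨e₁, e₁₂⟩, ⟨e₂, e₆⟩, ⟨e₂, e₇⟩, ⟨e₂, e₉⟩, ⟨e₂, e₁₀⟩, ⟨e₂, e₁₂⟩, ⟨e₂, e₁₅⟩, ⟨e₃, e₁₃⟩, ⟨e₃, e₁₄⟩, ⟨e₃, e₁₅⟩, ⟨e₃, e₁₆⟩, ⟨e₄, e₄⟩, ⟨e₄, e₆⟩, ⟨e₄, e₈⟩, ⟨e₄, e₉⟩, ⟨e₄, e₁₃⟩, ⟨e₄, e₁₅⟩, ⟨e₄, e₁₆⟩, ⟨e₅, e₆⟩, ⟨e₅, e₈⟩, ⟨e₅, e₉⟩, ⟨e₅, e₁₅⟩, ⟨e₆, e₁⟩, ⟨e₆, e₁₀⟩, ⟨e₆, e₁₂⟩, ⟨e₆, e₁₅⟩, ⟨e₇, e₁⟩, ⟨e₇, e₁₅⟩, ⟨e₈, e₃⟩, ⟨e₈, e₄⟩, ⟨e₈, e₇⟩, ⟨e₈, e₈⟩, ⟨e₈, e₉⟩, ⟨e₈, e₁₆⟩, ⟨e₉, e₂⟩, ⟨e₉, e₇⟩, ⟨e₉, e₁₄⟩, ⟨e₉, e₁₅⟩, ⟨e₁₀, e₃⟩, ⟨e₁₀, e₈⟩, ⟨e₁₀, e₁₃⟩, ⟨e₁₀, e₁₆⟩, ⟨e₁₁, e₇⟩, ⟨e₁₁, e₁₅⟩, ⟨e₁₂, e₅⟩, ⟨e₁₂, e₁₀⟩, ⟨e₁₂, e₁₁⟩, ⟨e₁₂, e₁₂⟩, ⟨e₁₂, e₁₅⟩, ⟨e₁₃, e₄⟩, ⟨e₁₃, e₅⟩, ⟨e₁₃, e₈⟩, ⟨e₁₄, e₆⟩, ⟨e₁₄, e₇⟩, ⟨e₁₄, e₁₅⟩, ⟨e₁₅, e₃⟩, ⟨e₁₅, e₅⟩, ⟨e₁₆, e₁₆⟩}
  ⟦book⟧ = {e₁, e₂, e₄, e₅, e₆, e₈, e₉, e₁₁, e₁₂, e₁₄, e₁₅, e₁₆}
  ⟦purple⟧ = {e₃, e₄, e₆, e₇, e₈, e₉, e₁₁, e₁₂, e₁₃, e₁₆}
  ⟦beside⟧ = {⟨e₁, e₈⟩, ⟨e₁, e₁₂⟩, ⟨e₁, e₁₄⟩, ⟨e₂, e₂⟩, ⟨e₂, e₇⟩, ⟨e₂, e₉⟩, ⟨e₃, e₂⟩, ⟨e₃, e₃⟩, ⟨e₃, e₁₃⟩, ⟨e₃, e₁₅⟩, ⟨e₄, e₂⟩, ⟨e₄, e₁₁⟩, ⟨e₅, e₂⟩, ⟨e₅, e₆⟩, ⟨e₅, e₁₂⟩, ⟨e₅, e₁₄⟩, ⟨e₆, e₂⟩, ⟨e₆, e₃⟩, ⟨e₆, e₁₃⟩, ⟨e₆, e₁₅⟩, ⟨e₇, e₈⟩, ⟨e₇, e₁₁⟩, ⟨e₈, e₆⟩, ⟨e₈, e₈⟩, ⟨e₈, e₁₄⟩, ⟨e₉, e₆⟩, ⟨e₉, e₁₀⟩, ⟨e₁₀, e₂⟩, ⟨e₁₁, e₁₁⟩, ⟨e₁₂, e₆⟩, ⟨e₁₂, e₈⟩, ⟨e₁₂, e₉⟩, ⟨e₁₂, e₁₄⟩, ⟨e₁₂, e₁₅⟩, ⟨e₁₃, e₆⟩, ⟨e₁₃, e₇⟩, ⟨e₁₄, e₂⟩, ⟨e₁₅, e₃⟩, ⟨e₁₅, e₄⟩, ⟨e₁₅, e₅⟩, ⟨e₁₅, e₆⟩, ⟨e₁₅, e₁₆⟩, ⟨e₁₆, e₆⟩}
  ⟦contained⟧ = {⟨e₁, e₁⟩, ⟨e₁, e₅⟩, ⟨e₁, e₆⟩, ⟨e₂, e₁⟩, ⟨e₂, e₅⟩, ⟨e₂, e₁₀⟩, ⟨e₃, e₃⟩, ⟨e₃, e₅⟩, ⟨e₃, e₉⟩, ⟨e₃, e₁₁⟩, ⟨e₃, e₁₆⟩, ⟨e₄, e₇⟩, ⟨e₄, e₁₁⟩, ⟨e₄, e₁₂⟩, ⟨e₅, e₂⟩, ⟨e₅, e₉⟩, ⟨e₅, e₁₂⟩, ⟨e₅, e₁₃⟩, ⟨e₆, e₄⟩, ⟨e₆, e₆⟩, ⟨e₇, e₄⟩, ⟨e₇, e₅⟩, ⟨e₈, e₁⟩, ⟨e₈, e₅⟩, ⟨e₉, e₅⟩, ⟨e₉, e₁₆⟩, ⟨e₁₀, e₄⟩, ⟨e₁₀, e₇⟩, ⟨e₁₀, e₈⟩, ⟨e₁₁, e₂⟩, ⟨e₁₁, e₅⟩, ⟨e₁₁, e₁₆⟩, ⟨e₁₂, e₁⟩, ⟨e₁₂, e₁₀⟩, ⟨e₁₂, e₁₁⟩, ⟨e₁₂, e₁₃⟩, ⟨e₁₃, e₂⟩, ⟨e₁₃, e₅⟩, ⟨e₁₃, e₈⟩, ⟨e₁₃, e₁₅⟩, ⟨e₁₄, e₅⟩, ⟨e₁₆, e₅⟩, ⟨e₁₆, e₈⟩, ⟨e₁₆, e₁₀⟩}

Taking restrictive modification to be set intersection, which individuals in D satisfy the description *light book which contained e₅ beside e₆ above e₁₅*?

{}

⟦which contained e₅⟧ = {x : ⟨x, e₅⟩ ∈ ⟦contained⟧} = {e₁, e₂, e₃, e₇, e₈, e₉, e₁₁, e₁₃, e₁₄, e₁₆}
⟦beside e₆⟧ = {x : ⟨x, e₆⟩ ∈ ⟦beside⟧} = {e₅, e₈, e₉, e₁₂, e₁₃, e₁₅, e₁₆}
⟦above e₁₅⟧ = {x : ⟨x, e₁₅⟩ ∈ ⟦above⟧} = {e₂, e₃, e₄, e₅, e₆, e₇, e₉, e₁₁, e₁₂, e₁₄}
⟦book⟧ = {e₁, e₂, e₄, e₅, e₆, e₈, e₉, e₁₁, e₁₂, e₁₄, e₁₅, e₁₆}
… ∩ ⟦which contained e₅⟧ = {e₁, e₂, e₄, e₅, e₆, e₈, e₉, e₁₁, e₁₂, e₁₄, e₁₅, e₁₆} ∩ {e₁, e₂, e₃, e₇, e₈, e₉, e₁₁, e₁₃, e₁₄, e₁₆} = {e₁, e₂, e₈, e₉, e₁₁, e₁₄, e₁₆}
… ∩ ⟦beside e₆⟧ = {e₁, e₂, e₈, e₉, e₁₁, e₁₄, e₁₆} ∩ {e₅, e₈, e₉, e₁₂, e₁₃, e₁₅, e₁₆} = {e₈, e₉, e₁₆}
… ∩ ⟦above e₁₅⟧ = {e₈, e₉, e₁₆} ∩ {e₂, e₃, e₄, e₅, e₆, e₇, e₉, e₁₁, e₁₂, e₁₄} = {e₉}
… ∩ ⟦light⟧ = {e₉} ∩ {e₁, e₃, e₅, e₆, e₇, e₈, e₁₁, e₁₂, e₁₄, e₁₆} = ∅
So ⟦light book which contained e₅ beside e₆ above e₁₅⟧ = {}.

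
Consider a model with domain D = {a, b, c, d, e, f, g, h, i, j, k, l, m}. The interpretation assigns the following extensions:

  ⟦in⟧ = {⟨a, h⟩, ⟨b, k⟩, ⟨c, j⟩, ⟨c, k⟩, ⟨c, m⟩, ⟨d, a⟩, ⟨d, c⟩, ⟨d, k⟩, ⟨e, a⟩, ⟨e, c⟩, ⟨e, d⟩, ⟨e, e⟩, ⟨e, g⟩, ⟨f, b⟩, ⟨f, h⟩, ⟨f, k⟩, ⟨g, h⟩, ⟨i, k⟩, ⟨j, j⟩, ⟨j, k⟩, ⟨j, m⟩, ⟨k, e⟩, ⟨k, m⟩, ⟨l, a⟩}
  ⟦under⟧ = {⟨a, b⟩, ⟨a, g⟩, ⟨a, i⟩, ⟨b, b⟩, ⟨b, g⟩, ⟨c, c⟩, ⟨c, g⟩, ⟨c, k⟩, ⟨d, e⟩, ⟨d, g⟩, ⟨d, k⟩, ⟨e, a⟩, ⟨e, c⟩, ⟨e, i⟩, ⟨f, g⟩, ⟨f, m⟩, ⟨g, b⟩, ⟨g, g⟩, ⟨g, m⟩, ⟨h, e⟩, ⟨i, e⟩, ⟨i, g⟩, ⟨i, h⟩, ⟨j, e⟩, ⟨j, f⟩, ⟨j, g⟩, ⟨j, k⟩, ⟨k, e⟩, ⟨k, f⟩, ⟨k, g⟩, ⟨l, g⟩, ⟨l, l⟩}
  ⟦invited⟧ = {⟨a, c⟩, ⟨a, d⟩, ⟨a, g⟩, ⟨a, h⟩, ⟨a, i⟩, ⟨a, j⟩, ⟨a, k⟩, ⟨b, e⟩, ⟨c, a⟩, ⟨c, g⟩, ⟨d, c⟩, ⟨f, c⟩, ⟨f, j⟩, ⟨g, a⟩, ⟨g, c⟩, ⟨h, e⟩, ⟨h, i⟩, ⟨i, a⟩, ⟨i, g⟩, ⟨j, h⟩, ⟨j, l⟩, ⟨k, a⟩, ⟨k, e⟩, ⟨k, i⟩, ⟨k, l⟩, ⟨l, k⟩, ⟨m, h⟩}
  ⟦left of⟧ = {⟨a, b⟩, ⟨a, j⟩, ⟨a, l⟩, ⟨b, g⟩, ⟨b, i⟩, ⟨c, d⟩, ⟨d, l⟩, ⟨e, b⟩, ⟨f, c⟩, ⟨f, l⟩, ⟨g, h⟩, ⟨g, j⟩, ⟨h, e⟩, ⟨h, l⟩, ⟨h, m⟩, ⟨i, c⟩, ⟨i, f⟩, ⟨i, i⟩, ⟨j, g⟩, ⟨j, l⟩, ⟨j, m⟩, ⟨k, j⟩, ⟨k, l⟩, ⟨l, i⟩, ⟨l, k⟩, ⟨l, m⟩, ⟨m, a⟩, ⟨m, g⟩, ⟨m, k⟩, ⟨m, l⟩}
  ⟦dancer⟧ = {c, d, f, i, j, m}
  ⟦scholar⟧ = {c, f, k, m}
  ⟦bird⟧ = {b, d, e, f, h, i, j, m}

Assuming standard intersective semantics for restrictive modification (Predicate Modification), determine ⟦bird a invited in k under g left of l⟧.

⟦a invited⟧ = {x : ⟨a, x⟩ ∈ ⟦invited⟧} = {c, d, g, h, i, j, k}
⟦in k⟧ = {x : ⟨x, k⟩ ∈ ⟦in⟧} = {b, c, d, f, i, j}
⟦under g⟧ = {x : ⟨x, g⟩ ∈ ⟦under⟧} = {a, b, c, d, f, g, i, j, k, l}
⟦left of l⟧ = {x : ⟨x, l⟩ ∈ ⟦left of⟧} = {a, d, f, h, j, k, m}
⟦bird⟧ = {b, d, e, f, h, i, j, m}
… ∩ ⟦a invited⟧ = {b, d, e, f, h, i, j, m} ∩ {c, d, g, h, i, j, k} = {d, h, i, j}
… ∩ ⟦in k⟧ = {d, h, i, j} ∩ {b, c, d, f, i, j} = {d, i, j}
… ∩ ⟦under g⟧ = {d, i, j} ∩ {a, b, c, d, f, g, i, j, k, l} = {d, i, j}
… ∩ ⟦left of l⟧ = {d, i, j} ∩ {a, d, f, h, j, k, m} = {d, j}
So ⟦bird a invited in k under g left of l⟧ = {d, j}.

{d, j}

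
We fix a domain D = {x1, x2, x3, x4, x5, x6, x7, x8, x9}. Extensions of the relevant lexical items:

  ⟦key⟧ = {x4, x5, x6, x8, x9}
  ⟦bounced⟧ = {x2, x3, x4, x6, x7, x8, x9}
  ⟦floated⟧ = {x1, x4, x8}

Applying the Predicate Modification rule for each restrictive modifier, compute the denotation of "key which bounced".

⟦which bounced⟧ = ⟦bounced⟧ = {x2, x3, x4, x6, x7, x8, x9}
⟦key⟧ = {x4, x5, x6, x8, x9}
… ∩ ⟦which bounced⟧ = {x4, x5, x6, x8, x9} ∩ {x2, x3, x4, x6, x7, x8, x9} = {x4, x6, x8, x9}
So ⟦key which bounced⟧ = {x4, x6, x8, x9}.

{x4, x6, x8, x9}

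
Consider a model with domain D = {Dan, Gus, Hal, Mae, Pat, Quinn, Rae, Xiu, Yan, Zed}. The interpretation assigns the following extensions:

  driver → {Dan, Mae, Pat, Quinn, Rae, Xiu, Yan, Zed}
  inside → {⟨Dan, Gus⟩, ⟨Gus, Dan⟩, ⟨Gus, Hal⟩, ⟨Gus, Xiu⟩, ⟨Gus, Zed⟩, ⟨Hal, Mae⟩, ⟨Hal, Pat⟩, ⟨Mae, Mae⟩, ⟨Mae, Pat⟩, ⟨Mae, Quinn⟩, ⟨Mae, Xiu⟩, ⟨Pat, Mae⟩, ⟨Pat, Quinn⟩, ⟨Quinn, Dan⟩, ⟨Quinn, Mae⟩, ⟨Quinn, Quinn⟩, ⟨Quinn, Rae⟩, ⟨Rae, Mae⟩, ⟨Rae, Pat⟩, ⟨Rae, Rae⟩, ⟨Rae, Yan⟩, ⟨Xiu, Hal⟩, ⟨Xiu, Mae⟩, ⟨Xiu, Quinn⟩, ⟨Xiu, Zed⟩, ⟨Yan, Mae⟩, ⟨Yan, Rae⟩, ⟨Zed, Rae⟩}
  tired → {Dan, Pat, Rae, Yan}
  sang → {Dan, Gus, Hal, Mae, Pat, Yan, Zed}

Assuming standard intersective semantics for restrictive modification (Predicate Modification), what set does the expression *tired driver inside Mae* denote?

{Pat, Rae, Yan}

⟦inside Mae⟧ = {x : ⟨x, Mae⟩ ∈ ⟦inside⟧} = {Hal, Mae, Pat, Quinn, Rae, Xiu, Yan}
⟦driver⟧ = {Dan, Mae, Pat, Quinn, Rae, Xiu, Yan, Zed}
… ∩ ⟦inside Mae⟧ = {Dan, Mae, Pat, Quinn, Rae, Xiu, Yan, Zed} ∩ {Hal, Mae, Pat, Quinn, Rae, Xiu, Yan} = {Mae, Pat, Quinn, Rae, Xiu, Yan}
… ∩ ⟦tired⟧ = {Mae, Pat, Quinn, Rae, Xiu, Yan} ∩ {Dan, Pat, Rae, Yan} = {Pat, Rae, Yan}
So ⟦tired driver inside Mae⟧ = {Pat, Rae, Yan}.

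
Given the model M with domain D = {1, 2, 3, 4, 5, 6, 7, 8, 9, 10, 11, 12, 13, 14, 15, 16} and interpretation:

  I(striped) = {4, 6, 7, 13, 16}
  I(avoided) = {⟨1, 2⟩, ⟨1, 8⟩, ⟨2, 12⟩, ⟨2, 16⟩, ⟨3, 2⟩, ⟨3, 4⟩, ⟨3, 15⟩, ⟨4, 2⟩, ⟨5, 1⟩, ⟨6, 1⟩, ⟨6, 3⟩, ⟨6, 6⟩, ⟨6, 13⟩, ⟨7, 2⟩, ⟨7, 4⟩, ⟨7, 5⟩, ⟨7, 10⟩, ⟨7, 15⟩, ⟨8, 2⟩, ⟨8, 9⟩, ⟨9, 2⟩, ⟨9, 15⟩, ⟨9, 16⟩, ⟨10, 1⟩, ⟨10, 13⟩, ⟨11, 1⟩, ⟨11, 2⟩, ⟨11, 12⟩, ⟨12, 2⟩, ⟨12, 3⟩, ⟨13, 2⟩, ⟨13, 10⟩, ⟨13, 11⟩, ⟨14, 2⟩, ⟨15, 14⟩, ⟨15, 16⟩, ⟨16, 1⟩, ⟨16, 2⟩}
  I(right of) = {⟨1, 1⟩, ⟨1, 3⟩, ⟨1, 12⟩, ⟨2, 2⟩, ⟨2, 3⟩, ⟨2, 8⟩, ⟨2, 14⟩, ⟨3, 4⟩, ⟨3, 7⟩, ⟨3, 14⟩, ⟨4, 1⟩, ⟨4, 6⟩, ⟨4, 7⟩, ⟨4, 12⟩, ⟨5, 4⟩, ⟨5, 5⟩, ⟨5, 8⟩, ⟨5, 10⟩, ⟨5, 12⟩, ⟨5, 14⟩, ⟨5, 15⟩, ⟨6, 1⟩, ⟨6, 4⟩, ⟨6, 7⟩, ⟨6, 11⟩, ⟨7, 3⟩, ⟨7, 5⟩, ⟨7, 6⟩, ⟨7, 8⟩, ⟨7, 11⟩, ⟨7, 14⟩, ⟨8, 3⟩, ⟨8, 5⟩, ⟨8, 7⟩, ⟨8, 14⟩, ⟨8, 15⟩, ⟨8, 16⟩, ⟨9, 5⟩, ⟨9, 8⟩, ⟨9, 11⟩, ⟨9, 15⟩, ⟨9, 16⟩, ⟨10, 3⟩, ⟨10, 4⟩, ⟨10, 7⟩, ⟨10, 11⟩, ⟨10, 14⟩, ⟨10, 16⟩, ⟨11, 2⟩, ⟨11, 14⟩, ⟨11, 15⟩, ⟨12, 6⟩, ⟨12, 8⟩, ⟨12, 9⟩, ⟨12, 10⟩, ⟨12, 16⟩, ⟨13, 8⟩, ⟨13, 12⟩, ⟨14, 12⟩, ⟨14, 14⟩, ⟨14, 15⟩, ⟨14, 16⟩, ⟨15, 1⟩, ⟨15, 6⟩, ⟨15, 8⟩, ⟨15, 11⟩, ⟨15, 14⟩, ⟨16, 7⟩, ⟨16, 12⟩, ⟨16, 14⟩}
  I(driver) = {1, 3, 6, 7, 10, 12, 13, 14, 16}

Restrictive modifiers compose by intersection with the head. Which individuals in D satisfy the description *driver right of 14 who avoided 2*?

⟦right of 14⟧ = {x : ⟨x, 14⟩ ∈ ⟦right of⟧} = {2, 3, 5, 7, 8, 10, 11, 14, 15, 16}
⟦who avoided 2⟧ = {x : ⟨x, 2⟩ ∈ ⟦avoided⟧} = {1, 3, 4, 7, 8, 9, 11, 12, 13, 14, 16}
⟦driver⟧ = {1, 3, 6, 7, 10, 12, 13, 14, 16}
… ∩ ⟦right of 14⟧ = {1, 3, 6, 7, 10, 12, 13, 14, 16} ∩ {2, 3, 5, 7, 8, 10, 11, 14, 15, 16} = {3, 7, 10, 14, 16}
… ∩ ⟦who avoided 2⟧ = {3, 7, 10, 14, 16} ∩ {1, 3, 4, 7, 8, 9, 11, 12, 13, 14, 16} = {3, 7, 14, 16}
So ⟦driver right of 14 who avoided 2⟧ = {3, 7, 14, 16}.

{3, 7, 14, 16}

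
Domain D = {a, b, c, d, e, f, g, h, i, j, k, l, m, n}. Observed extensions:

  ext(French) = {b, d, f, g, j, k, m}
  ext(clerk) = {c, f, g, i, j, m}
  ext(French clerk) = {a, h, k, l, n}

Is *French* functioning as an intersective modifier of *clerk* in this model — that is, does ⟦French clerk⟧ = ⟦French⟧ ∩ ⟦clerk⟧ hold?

⟦French⟧ ∩ ⟦clerk⟧ = {b, d, f, g, j, k, m} ∩ {c, f, g, i, j, m} = {f, g, j, m}
Observed ⟦French clerk⟧ = {a, h, k, l, n}.
These differ, so the modifier is not intersective in this model.

no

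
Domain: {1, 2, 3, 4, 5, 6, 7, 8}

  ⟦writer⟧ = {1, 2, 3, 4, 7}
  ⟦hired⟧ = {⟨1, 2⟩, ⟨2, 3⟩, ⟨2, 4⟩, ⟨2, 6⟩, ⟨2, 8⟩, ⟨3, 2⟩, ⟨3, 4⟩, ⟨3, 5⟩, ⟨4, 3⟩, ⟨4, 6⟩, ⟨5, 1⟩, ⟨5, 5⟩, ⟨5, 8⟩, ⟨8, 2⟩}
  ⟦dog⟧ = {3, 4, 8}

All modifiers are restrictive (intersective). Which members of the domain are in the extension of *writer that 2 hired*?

⟦that 2 hired⟧ = {x : ⟨2, x⟩ ∈ ⟦hired⟧} = {3, 4, 6, 8}
⟦writer⟧ = {1, 2, 3, 4, 7}
… ∩ ⟦that 2 hired⟧ = {1, 2, 3, 4, 7} ∩ {3, 4, 6, 8} = {3, 4}
So ⟦writer that 2 hired⟧ = {3, 4}.

{3, 4}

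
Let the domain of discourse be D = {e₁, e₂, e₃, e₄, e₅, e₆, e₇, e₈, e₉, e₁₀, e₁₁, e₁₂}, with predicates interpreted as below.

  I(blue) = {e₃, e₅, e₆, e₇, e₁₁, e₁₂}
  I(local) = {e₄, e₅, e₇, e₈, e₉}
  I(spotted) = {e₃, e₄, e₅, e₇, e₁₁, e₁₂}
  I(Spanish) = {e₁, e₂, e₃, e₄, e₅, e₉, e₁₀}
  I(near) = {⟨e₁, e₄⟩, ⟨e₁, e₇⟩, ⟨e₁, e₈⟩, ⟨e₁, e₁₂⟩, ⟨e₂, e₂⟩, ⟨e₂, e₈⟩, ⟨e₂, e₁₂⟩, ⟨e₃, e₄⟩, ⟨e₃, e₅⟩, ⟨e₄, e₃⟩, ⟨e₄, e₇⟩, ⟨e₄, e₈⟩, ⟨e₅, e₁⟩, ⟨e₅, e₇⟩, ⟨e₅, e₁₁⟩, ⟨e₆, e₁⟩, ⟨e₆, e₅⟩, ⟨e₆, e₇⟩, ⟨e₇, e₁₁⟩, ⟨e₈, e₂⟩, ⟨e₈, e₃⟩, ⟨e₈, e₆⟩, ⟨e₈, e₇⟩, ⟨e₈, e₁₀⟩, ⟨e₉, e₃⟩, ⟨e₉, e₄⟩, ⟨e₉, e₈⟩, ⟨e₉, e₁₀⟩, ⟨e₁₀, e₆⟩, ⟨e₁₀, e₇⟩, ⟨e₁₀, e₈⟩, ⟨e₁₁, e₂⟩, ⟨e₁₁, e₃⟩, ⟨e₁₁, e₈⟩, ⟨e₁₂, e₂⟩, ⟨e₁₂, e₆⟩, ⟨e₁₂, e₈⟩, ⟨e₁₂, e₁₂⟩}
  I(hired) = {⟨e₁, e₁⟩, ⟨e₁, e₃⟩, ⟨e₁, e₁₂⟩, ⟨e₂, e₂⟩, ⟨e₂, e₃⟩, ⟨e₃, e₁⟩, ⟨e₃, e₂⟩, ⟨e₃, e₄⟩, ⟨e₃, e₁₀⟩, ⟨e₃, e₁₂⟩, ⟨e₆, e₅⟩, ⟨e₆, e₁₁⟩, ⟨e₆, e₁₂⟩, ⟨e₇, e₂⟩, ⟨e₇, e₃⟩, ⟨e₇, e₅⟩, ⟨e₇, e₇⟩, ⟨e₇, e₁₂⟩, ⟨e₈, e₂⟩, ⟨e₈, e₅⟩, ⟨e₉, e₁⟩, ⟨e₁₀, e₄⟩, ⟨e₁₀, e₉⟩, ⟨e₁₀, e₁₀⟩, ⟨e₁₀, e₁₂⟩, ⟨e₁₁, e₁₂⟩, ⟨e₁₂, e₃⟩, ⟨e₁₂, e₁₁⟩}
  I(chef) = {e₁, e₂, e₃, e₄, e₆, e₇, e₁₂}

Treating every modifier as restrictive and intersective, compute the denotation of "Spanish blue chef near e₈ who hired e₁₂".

{ }

⟦near e₈⟧ = {x : ⟨x, e₈⟩ ∈ ⟦near⟧} = {e₁, e₂, e₄, e₉, e₁₀, e₁₁, e₁₂}
⟦who hired e₁₂⟧ = {x : ⟨x, e₁₂⟩ ∈ ⟦hired⟧} = {e₁, e₃, e₆, e₇, e₁₀, e₁₁}
⟦chef⟧ = {e₁, e₂, e₃, e₄, e₆, e₇, e₁₂}
… ∩ ⟦near e₈⟧ = {e₁, e₂, e₃, e₄, e₆, e₇, e₁₂} ∩ {e₁, e₂, e₄, e₉, e₁₀, e₁₁, e₁₂} = {e₁, e₂, e₄, e₁₂}
… ∩ ⟦who hired e₁₂⟧ = {e₁, e₂, e₄, e₁₂} ∩ {e₁, e₃, e₆, e₇, e₁₀, e₁₁} = {e₁}
… ∩ ⟦Spanish⟧ = {e₁} ∩ {e₁, e₂, e₃, e₄, e₅, e₉, e₁₀} = {e₁}
… ∩ ⟦blue⟧ = {e₁} ∩ {e₃, e₅, e₆, e₇, e₁₁, e₁₂} = ∅
So ⟦Spanish blue chef near e₈ who hired e₁₂⟧ = { }.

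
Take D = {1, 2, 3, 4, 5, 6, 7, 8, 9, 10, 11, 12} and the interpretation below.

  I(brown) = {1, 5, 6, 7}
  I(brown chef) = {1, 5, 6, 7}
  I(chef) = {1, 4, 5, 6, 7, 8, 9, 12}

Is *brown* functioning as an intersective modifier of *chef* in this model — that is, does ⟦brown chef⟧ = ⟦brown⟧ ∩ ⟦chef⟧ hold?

yes

⟦brown⟧ ∩ ⟦chef⟧ = {1, 5, 6, 7} ∩ {1, 4, 5, 6, 7, 8, 9, 12} = {1, 5, 6, 7}
Observed ⟦brown chef⟧ = {1, 5, 6, 7}.
These coincide, so the modifier is intersective here.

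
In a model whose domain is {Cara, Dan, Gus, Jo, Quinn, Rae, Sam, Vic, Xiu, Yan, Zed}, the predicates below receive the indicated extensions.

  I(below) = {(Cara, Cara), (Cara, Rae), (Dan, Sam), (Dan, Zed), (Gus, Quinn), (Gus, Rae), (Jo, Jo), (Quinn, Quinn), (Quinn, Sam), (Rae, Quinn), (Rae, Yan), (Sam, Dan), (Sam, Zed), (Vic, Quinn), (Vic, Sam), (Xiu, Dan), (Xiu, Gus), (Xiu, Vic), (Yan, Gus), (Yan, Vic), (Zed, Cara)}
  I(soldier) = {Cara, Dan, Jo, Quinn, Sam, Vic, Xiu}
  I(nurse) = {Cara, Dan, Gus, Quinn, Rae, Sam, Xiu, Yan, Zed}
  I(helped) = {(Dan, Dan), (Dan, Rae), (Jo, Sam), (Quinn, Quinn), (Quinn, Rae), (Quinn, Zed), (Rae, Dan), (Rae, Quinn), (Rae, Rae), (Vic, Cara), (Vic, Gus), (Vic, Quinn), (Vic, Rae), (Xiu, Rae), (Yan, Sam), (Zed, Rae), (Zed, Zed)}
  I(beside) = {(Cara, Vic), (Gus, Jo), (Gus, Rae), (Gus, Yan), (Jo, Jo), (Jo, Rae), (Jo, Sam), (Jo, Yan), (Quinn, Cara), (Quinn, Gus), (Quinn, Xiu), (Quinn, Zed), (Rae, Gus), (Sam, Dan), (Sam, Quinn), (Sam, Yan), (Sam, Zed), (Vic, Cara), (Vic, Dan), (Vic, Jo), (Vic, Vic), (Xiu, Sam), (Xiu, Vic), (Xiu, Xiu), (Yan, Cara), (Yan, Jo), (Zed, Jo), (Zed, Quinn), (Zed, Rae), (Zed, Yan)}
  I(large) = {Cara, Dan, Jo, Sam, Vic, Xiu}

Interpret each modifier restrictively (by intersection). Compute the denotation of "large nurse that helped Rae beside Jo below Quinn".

{}

⟦that helped Rae⟧ = {x : ⟨x, Rae⟩ ∈ ⟦helped⟧} = {Dan, Quinn, Rae, Vic, Xiu, Zed}
⟦beside Jo⟧ = {x : ⟨x, Jo⟩ ∈ ⟦beside⟧} = {Gus, Jo, Vic, Yan, Zed}
⟦below Quinn⟧ = {x : ⟨x, Quinn⟩ ∈ ⟦below⟧} = {Gus, Quinn, Rae, Vic}
⟦nurse⟧ = {Cara, Dan, Gus, Quinn, Rae, Sam, Xiu, Yan, Zed}
… ∩ ⟦that helped Rae⟧ = {Cara, Dan, Gus, Quinn, Rae, Sam, Xiu, Yan, Zed} ∩ {Dan, Quinn, Rae, Vic, Xiu, Zed} = {Dan, Quinn, Rae, Xiu, Zed}
… ∩ ⟦beside Jo⟧ = {Dan, Quinn, Rae, Xiu, Zed} ∩ {Gus, Jo, Vic, Yan, Zed} = {Zed}
… ∩ ⟦below Quinn⟧ = {Zed} ∩ {Gus, Quinn, Rae, Vic} = ∅
… ∩ ⟦large⟧ = ∅ ∩ {Cara, Dan, Jo, Sam, Vic, Xiu} = ∅
So ⟦large nurse that helped Rae beside Jo below Quinn⟧ = {}.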